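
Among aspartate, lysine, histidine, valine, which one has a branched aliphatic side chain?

Valine (V), leucine (L), and isoleucine (I) are the branched-chain amino acids.
Of the listed options, only valine belongs to this group.

valine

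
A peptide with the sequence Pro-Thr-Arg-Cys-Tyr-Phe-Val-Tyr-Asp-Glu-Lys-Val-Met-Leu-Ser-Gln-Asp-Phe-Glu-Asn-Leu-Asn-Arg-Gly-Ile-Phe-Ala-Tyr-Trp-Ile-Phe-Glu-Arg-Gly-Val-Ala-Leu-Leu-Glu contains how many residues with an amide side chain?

Asparagine (N) and glutamine (Q) have uncharged amide side chains.
Matching residues: Gln16, Asn20, Asn22.

3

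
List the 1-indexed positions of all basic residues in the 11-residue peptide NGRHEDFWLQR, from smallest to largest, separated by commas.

Lysine (K), arginine (R), and histidine (H) have basic, nitrogen-containing side chains.
Matching residues: R3, H4, R11.

3, 4, 11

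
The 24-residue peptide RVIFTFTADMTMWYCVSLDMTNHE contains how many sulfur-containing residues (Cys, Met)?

4

Matching residues: M10, M12, C15, M20.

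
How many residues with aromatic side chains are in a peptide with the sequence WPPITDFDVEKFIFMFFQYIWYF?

10

The aromatic amino acids are Phe (F, benzyl), Trp (W, indole), and Tyr (Y, phenol).
Matching residues: W1, F7, F12, F14, F16, F17, Y19, W21, Y22, F23.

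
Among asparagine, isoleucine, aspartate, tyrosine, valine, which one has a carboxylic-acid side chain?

Aspartate (D) and glutamate (E) have carboxylic-acid side chains and are the acidic amino acids.
Of the listed options, only aspartate belongs to this group.

aspartate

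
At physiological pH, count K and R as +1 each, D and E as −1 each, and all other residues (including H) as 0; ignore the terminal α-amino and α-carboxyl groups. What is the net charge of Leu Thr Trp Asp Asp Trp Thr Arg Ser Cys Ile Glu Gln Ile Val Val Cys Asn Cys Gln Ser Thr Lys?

-1

Positive (K, R): Arg8, Lys23 → +2.
Negative (D, E): Asp4, Asp5, Glu12 → −3.
Net charge = (+2) + (−3) = −1.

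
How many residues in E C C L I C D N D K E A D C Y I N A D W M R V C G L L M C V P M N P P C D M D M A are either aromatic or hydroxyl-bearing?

2

Aromatic: F, W, Y. Hydroxyl-bearing: S, T, Y.
Aromatic residues here: Y15, W20 (2).
Hydroxyl-bearing residues here: Y15 (1).
Y is in both groups, so the 1 Y residue must not be double-counted.
Total = 2 + 1 − 1 = 2.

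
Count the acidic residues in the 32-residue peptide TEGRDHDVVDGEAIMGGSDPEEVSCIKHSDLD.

10

Aspartate (D) and glutamate (E) have carboxylic-acid side chains and are the acidic amino acids.
Matching residues: E2, D5, D7, D10, E12, D19, E21, E22, D30, D32.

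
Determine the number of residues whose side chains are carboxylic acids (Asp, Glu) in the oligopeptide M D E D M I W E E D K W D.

7

Matching residues: D2, E3, D4, E8, E9, D10, D13.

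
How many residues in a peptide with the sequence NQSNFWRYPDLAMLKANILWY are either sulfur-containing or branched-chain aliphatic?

5

Sulfur-containing: C, M. Branched-chain aliphatic: I, L, V.
Sulfur-containing residues here: M13 (1).
Branched-chain aliphatic residues here: L11, L14, I18, L19 (4).
The two groups share no amino acid, so total = 1 + 4 = 5.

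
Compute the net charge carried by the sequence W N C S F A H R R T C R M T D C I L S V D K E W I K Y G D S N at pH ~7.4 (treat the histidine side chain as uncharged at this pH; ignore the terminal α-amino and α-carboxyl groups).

+1

The side chains ionized at physiological pH are Lys/Arg (+1) and Asp/Glu (−1); with His treated as neutral, nothing else contributes.
Positive (K, R): R8, R9, R12, K22, K26 → +5.
Negative (D, E): D15, D21, E23, D29 → −4.
Net charge = (+5) + (−4) = +1.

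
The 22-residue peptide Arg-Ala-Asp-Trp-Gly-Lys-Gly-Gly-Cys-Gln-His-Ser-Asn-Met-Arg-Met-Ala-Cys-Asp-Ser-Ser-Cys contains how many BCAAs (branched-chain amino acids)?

0

Valine (V), leucine (L), and isoleucine (I) are the branched-chain amino acids.
None of the 22 residues belong to this group.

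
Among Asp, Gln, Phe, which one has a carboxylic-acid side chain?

Asp

Only D (aspartate) and E (glutamate) carry a side-chain carboxylic acid.
Of the listed options, only Asp belongs to this group.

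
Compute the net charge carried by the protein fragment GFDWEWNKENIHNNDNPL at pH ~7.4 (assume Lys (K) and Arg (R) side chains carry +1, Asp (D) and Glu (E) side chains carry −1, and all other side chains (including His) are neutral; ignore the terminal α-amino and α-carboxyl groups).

-3

Positive (K, R): K8 → +1.
Negative (D, E): D3, E5, E9, D15 → −4.
Net charge = (+1) + (−4) = −3.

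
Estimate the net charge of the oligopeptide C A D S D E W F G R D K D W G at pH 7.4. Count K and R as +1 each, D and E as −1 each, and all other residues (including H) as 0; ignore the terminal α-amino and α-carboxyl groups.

Positive (K, R): R10, K12 → +2.
Negative (D, E): D3, D5, E6, D11, D13 → −5.
Net charge = (+2) + (−5) = −3.

-3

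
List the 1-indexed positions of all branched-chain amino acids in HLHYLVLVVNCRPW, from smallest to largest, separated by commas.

Valine (V), leucine (L), and isoleucine (I) are the branched-chain amino acids.
Matching residues: L2, L5, V6, L7, V8, V9.

2, 5, 6, 7, 8, 9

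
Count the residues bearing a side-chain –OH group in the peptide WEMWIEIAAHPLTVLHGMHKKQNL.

1

The –OH-bearing residues are Ser, Thr (aliphatic alcohols), and Tyr (phenol).
Matching residues: T13.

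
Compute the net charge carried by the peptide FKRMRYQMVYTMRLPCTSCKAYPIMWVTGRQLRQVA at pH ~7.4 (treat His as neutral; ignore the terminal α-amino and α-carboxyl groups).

Near pH 7.4, K and R contribute +1 each, D and E contribute −1 each, and every other side chain (His included, as stated) is uncharged.
Positive (K, R): K2, R3, R5, R13, K20, R30, R33 → +7.
Negative (D, E): none → −0.
Net charge = (+7) + (−0) = +7.

+7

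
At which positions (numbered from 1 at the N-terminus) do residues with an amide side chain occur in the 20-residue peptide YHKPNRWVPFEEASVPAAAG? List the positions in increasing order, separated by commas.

5

Only N (asparagine) and Q (glutamine) carry a side-chain carboxamide.
Matching residues: N5.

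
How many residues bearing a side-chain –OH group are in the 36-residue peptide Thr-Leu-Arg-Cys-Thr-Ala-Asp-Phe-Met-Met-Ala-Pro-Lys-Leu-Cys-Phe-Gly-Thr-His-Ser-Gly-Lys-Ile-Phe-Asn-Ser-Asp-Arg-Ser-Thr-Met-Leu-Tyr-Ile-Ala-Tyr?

9

The –OH-bearing residues are Ser, Thr (aliphatic alcohols), and Tyr (phenol).
Matching residues: Thr1, Thr5, Thr18, Ser20, Ser26, Ser29, Thr30, Tyr33, Tyr36.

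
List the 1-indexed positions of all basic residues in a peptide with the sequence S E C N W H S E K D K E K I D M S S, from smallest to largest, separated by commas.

6, 9, 11, 13

K, R, and H are the three residues with basic side chains (ε-amine, guanidinium, and imidazole respectively).
Matching residues: H6, K9, K11, K13.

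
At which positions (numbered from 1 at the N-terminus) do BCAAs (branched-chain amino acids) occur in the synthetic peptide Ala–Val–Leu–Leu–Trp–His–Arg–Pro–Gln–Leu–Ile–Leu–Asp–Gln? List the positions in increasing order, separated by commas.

Valine (V), leucine (L), and isoleucine (I) are the branched-chain amino acids.
Matching residues: Val2, Leu3, Leu4, Leu10, Ile11, Leu12.

2, 3, 4, 10, 11, 12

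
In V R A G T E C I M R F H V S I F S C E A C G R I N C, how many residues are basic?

K, R, and H are the three residues with basic side chains (ε-amine, guanidinium, and imidazole respectively).
Matching residues: R2, R10, H12, R23.

4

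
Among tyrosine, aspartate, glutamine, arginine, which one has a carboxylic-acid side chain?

Aspartate (D) and glutamate (E) have carboxylic-acid side chains and are the acidic amino acids.
Of the listed options, only aspartate belongs to this group.

aspartate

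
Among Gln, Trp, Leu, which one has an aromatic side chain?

F, W, and Y each carry an aromatic ring on the side chain.
Of the listed options, only Trp belongs to this group.

Trp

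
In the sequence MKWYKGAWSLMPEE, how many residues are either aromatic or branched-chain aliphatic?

4

Aromatic: F, W, Y. Branched-chain aliphatic: I, L, V.
Aromatic residues here: W3, Y4, W8 (3).
Branched-chain aliphatic residues here: L10 (1).
The two groups share no amino acid, so total = 3 + 1 = 4.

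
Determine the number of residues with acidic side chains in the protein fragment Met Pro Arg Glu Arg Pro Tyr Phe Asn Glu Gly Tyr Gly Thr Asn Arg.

The acidic residues are Asp (D) and Glu (E), whose side chains end in a carboxylate group.
Matching residues: Glu4, Glu10.

2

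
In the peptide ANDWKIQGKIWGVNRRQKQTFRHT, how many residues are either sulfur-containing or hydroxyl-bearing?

2

Sulfur-containing: C, M. Hydroxyl-bearing: S, T, Y.
Sulfur-containing residues here: none (0).
Hydroxyl-bearing residues here: T20, T24 (2).
The two groups share no amino acid, so total = 0 + 2 = 2.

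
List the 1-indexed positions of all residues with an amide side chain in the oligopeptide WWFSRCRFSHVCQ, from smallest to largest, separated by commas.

The amide-side-chain residues are Asn (N) and Gln (Q).
Matching residues: Q13.

13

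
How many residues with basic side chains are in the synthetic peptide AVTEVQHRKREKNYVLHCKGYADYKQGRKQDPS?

Lysine (K), arginine (R), and histidine (H) have basic, nitrogen-containing side chains.
Matching residues: H7, R8, K9, R10, K12, H17, K19, K25, R28, K29.

10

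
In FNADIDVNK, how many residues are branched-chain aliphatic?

2

The BCAAs are Val, Leu, and Ile — aliphatic side chains with a branch point.
Matching residues: I5, V7.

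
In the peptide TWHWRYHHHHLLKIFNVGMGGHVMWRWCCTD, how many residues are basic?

9

K, R, and H are the three residues with basic side chains (ε-amine, guanidinium, and imidazole respectively).
Matching residues: H3, R5, H7, H8, H9, H10, K13, H22, R26.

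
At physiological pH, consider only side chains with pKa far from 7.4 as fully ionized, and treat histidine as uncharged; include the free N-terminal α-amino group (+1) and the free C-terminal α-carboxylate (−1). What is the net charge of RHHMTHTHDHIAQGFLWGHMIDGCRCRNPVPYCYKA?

Near pH 7.4, K and R contribute +1 each, D and E contribute −1 each, and every other side chain (His included, as stated) is uncharged.
Positive (K, R): R1, R25, R27, K35 → +4.
Negative (D, E): D9, D22 → −2.
The N-terminus (+1) and C-terminus (−1) cancel.
Net charge = (+4) + (−2) = +2.

+2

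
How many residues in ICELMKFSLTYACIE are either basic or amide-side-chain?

1

Basic: H, K, R. Amide-side-chain: N, Q.
Basic residues here: K6 (1).
Amide-side-chain residues here: none (0).
The two groups share no amino acid, so total = 1 + 0 = 1.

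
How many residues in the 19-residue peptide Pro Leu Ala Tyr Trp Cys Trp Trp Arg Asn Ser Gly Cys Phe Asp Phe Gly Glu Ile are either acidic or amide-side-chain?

3

Acidic: D, E. Amide-side-chain: N, Q.
Acidic residues here: Asp15, Glu18 (2).
Amide-side-chain residues here: Asn10 (1).
The two groups share no amino acid, so total = 2 + 1 = 3.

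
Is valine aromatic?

The aromatic amino acids are Phe (F, benzyl), Trp (W, indole), and Tyr (Y, phenol).
Valine is not in this group.

No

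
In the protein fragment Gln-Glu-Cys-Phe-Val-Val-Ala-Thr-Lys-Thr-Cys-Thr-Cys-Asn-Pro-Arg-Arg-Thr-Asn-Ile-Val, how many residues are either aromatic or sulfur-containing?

Aromatic: F, W, Y. Sulfur-containing: C, M.
Aromatic residues here: Phe4 (1).
Sulfur-containing residues here: Cys3, Cys11, Cys13 (3).
The two groups share no amino acid, so total = 1 + 3 = 4.

4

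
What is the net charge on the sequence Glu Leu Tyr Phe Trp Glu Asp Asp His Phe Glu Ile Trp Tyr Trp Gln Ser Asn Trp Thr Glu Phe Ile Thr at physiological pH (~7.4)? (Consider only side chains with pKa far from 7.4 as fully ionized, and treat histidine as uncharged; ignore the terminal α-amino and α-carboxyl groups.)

Near pH 7.4, K and R contribute +1 each, D and E contribute −1 each, and every other side chain (His included, as stated) is uncharged.
Positive (K, R): none → +0.
Negative (D, E): Glu1, Glu6, Asp7, Asp8, Glu11, Glu21 → −6.
Net charge = (+0) + (−6) = −6.

-6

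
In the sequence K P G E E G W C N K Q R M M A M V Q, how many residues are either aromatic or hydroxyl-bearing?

Aromatic: F, W, Y. Hydroxyl-bearing: S, T, Y.
Aromatic residues here: W7 (1).
Hydroxyl-bearing residues here: none (0).
(Y belongs to both groups, but none appear in this sequence.) Total = 1 + 0 = 1.

1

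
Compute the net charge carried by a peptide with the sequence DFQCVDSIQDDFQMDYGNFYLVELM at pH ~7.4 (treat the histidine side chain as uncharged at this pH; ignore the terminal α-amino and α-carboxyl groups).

At pH ~7.4 the Lys and Arg side chains are protonated (+1), the Asp and Glu side chains are deprotonated (−1), and with His taken as neutral all other side chains carry no charge.
Positive (K, R): none → +0.
Negative (D, E): D1, D6, D10, D11, D15, E23 → −6.
Net charge = (+0) + (−6) = −6.

-6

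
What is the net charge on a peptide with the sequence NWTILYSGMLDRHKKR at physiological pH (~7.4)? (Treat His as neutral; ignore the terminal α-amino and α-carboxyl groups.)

+3

The side chains ionized at physiological pH are Lys/Arg (+1) and Asp/Glu (−1); with His treated as neutral, nothing else contributes.
Positive (K, R): R12, K14, K15, R16 → +4.
Negative (D, E): D11 → −1.
Net charge = (+4) + (−1) = +3.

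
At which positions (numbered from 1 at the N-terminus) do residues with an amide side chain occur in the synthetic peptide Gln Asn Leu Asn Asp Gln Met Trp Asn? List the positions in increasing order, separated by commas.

1, 2, 4, 6, 9

Only N (asparagine) and Q (glutamine) carry a side-chain carboxamide.
Matching residues: Gln1, Asn2, Asn4, Gln6, Asn9.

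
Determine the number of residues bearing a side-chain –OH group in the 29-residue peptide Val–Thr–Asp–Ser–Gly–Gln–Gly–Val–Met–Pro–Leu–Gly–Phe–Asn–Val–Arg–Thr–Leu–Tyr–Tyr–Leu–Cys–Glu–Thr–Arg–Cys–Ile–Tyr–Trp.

7

S, T, and Y are the three residues with a side-chain hydroxyl.
Matching residues: Thr2, Ser4, Thr17, Tyr19, Tyr20, Thr24, Tyr28.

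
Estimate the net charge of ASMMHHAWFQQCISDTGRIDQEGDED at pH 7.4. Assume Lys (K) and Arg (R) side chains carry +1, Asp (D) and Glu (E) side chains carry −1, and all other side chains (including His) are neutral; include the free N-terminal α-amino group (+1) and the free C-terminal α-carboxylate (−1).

Positive (K, R): R18 → +1.
Negative (D, E): D15, D20, E22, D24, E25, D26 → −6.
The N-terminus (+1) and C-terminus (−1) cancel.
Net charge = (+1) + (−6) = −5.

-5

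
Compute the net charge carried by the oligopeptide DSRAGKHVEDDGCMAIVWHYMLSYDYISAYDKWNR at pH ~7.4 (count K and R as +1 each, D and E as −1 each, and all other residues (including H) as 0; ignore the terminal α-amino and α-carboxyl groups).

Positive (K, R): R3, K6, K32, R35 → +4.
Negative (D, E): D1, E9, D10, D11, D25, D31 → −6.
Net charge = (+4) + (−6) = −2.

-2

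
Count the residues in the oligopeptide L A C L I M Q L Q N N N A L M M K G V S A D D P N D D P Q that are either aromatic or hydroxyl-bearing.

1

Aromatic: F, W, Y. Hydroxyl-bearing: S, T, Y.
Aromatic residues here: none (0).
Hydroxyl-bearing residues here: S20 (1).
(Y belongs to both groups, but none appear in this sequence.) Total = 0 + 1 = 1.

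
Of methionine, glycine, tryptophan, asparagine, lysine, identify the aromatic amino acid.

The aromatic amino acids are Phe (F, benzyl), Trp (W, indole), and Tyr (Y, phenol).
Of the listed options, only tryptophan belongs to this group.

tryptophan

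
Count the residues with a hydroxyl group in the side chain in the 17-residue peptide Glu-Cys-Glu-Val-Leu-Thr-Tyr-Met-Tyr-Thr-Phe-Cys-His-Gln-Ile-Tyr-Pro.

5

Serine (S), threonine (T), and tyrosine (Y) each carry a hydroxyl group on the side chain.
Matching residues: Thr6, Tyr7, Tyr9, Thr10, Tyr16.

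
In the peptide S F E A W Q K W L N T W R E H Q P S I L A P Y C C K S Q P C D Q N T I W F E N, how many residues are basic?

4

The basic amino acids are Lys (K), Arg (R), and His (H).
Matching residues: K7, R13, H15, K26.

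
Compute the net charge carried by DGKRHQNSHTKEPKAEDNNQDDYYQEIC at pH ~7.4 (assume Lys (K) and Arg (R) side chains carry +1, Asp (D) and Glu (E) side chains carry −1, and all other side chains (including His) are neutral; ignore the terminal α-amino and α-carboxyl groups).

Positive (K, R): K3, R4, K11, K14 → +4.
Negative (D, E): D1, E12, E16, D17, D21, D22, E26 → −7.
Net charge = (+4) + (−7) = −3.

-3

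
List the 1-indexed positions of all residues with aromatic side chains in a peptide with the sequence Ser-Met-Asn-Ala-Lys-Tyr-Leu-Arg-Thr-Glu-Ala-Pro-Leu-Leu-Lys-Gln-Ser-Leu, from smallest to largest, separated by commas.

6

Phenylalanine (F), tryptophan (W), and tyrosine (Y) have aromatic ring side chains.
Matching residues: Tyr6.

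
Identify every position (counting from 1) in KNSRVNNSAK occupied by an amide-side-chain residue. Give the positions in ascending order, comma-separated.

2, 6, 7

Asparagine (N) and glutamine (Q) have uncharged amide side chains.
Matching residues: N2, N6, N7.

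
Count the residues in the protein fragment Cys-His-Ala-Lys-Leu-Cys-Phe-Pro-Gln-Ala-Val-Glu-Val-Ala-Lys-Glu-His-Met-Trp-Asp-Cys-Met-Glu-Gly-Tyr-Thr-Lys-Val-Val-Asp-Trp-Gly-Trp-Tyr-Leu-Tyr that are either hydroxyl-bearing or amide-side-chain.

5

Hydroxyl-bearing: S, T, Y. Amide-side-chain: N, Q.
Hydroxyl-bearing residues here: Tyr25, Thr26, Tyr34, Tyr36 (4).
Amide-side-chain residues here: Gln9 (1).
The two groups share no amino acid, so total = 4 + 1 = 5.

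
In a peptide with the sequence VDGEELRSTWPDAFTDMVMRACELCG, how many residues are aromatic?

2

The aromatic amino acids are Phe (F, benzyl), Trp (W, indole), and Tyr (Y, phenol).
Matching residues: W10, F14.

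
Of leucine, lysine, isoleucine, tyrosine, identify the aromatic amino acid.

The aromatic amino acids are Phe (F, benzyl), Trp (W, indole), and Tyr (Y, phenol).
Of the listed options, only tyrosine belongs to this group.

tyrosine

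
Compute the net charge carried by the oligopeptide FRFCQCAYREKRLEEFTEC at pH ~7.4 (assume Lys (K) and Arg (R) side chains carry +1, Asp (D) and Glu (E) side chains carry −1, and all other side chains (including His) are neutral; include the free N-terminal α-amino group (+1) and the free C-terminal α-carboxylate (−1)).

Positive (K, R): R2, R9, K11, R12 → +4.
Negative (D, E): E10, E14, E15, E18 → −4.
The N-terminus (+1) and C-terminus (−1) cancel.
Net charge = (+4) + (−4) = 0.

0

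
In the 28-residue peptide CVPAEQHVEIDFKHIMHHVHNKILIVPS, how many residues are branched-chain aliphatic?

9

Valine (V), leucine (L), and isoleucine (I) are the branched-chain amino acids.
Matching residues: V2, V8, I10, I15, V19, I23, L24, I25, V26.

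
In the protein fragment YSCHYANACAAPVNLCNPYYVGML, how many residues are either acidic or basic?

Acidic: D, E. Basic: H, K, R.
Acidic residues here: none (0).
Basic residues here: H4 (1).
The two groups share no amino acid, so total = 0 + 1 = 1.

1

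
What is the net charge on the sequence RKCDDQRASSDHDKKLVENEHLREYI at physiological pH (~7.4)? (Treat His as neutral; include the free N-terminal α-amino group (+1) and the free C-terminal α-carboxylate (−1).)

-1

At pH ~7.4 the Lys and Arg side chains are protonated (+1), the Asp and Glu side chains are deprotonated (−1), and with His taken as neutral all other side chains carry no charge.
Positive (K, R): R1, K2, R7, K14, K15, R23 → +6.
Negative (D, E): D4, D5, D11, D13, E18, E20, E24 → −7.
The N-terminus (+1) and C-terminus (−1) cancel.
Net charge = (+6) + (−7) = −1.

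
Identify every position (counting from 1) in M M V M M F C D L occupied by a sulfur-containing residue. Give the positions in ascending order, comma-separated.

1, 2, 4, 5, 7

Cysteine (C, thiol) and methionine (M, thioether) are the two sulfur-containing amino acids.
Matching residues: M1, M2, M4, M5, C7.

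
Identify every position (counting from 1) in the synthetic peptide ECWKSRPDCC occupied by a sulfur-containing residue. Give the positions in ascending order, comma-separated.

The sulfur-bearing residues are cysteine (–SH) and methionine (–S–CH₃).
Matching residues: C2, C9, C10.

2, 9, 10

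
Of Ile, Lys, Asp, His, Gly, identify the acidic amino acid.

Asp

Only D (aspartate) and E (glutamate) carry a side-chain carboxylic acid.
Of the listed options, only Asp belongs to this group.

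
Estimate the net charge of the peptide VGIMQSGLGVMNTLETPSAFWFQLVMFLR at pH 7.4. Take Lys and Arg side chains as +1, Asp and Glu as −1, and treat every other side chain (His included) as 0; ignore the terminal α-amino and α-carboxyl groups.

Positive (K, R): R29 → +1.
Negative (D, E): E15 → −1.
Net charge = (+1) + (−1) = 0.

0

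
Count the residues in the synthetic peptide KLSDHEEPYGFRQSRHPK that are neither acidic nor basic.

Acidic: D, E. Basic: K, R, H. All other residues are neither.
Matching residues: L2, S3, P8, Y9, G10, F11, Q13, S14, P17.

9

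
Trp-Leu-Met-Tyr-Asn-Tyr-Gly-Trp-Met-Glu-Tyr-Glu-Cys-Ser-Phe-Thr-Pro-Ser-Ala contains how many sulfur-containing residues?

Only Cys (C) and Met (M) have a sulfur atom in the side chain.
Matching residues: Met3, Met9, Cys13.

3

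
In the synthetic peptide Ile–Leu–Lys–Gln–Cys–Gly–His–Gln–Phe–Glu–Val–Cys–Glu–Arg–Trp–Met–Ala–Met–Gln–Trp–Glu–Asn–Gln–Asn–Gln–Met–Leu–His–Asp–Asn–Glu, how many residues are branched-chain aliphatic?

The BCAAs are Val, Leu, and Ile — aliphatic side chains with a branch point.
Matching residues: Ile1, Leu2, Val11, Leu27.

4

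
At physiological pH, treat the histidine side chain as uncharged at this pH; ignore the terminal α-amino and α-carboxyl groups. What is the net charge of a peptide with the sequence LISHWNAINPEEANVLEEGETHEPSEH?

-7

At pH ~7.4 the Lys and Arg side chains are protonated (+1), the Asp and Glu side chains are deprotonated (−1), and with His taken as neutral all other side chains carry no charge.
Positive (K, R): none → +0.
Negative (D, E): E11, E12, E17, E18, E20, E23, E26 → −7.
Net charge = (+0) + (−7) = −7.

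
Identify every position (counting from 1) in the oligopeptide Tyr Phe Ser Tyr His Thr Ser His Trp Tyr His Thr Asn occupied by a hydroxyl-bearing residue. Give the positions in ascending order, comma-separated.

1, 3, 4, 6, 7, 10, 12

Matching residues: Tyr1, Ser3, Tyr4, Thr6, Ser7, Tyr10, Thr12.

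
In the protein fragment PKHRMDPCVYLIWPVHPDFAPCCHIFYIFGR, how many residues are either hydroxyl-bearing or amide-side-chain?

2

Hydroxyl-bearing: S, T, Y. Amide-side-chain: N, Q.
Hydroxyl-bearing residues here: Y10, Y27 (2).
Amide-side-chain residues here: none (0).
The two groups share no amino acid, so total = 2 + 0 = 2.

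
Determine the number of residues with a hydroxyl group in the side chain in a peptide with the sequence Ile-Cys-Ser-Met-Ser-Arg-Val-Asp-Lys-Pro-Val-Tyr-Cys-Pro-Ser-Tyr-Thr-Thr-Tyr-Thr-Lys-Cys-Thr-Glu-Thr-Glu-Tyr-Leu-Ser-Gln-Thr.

Serine (S), threonine (T), and tyrosine (Y) each carry a hydroxyl group on the side chain.
Matching residues: Ser3, Ser5, Tyr12, Ser15, Tyr16, Thr17, Thr18, Tyr19, Thr20, Thr23, Thr25, Tyr27, Ser29, Thr31.

14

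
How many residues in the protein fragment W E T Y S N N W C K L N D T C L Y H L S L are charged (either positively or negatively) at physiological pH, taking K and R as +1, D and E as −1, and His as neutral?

3

Charged side chains at pH ~7.4: K, R (positive); D, E (negative).
Matching residues: E2, K10, D13.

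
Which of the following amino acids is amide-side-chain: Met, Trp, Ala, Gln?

Gln

The amide-side-chain residues are Asn (N) and Gln (Q).
Of the listed options, only Gln belongs to this group.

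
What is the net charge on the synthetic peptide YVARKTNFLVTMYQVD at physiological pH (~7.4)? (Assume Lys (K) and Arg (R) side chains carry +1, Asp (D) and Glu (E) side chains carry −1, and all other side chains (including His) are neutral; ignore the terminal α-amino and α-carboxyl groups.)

Positive (K, R): R4, K5 → +2.
Negative (D, E): D16 → −1.
Net charge = (+2) + (−1) = +1.

+1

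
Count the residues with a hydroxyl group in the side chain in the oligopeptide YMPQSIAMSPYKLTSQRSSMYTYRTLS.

The –OH-bearing residues are Ser, Thr (aliphatic alcohols), and Tyr (phenol).
Matching residues: Y1, S5, S9, Y11, T14, S15, S18, S19, Y21, T22, Y23, T25, S27.

13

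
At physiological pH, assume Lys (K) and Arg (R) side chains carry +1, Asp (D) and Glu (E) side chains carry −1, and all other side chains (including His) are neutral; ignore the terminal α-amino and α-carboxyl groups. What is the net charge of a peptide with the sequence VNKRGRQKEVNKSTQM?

+4

Positive (K, R): K3, R4, R6, K8, K12 → +5.
Negative (D, E): E9 → −1.
Net charge = (+5) + (−1) = +4.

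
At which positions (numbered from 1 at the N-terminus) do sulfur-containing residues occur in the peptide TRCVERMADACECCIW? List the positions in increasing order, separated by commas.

3, 7, 11, 13, 14

The sulfur-bearing residues are cysteine (–SH) and methionine (–S–CH₃).
Matching residues: C3, M7, C11, C13, C14.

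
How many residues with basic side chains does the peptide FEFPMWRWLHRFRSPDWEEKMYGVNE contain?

5

Lysine (K), arginine (R), and histidine (H) have basic, nitrogen-containing side chains.
Matching residues: R7, H10, R11, R13, K20.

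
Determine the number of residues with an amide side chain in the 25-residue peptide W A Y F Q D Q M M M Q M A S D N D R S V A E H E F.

4

The amide-side-chain residues are Asn (N) and Gln (Q).
Matching residues: Q5, Q7, Q11, N16.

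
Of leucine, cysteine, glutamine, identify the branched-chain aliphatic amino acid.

leucine

Valine (V), leucine (L), and isoleucine (I) are the branched-chain amino acids.
Of the listed options, only leucine belongs to this group.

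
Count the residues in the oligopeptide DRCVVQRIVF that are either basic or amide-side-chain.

3

Basic: H, K, R. Amide-side-chain: N, Q.
Basic residues here: R2, R7 (2).
Amide-side-chain residues here: Q6 (1).
The two groups share no amino acid, so total = 2 + 1 = 3.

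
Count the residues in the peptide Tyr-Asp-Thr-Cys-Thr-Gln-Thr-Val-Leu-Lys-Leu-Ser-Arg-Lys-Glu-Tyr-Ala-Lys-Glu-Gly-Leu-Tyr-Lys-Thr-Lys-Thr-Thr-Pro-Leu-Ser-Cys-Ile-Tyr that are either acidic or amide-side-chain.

4

Acidic: D, E. Amide-side-chain: N, Q.
Acidic residues here: Asp2, Glu15, Glu19 (3).
Amide-side-chain residues here: Gln6 (1).
The two groups share no amino acid, so total = 3 + 1 = 4.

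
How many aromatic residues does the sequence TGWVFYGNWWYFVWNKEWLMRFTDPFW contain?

Phenylalanine (F), tryptophan (W), and tyrosine (Y) have aromatic ring side chains.
Matching residues: W3, F5, Y6, W9, W10, Y11, F12, W14, W18, F22, F26, W27.

12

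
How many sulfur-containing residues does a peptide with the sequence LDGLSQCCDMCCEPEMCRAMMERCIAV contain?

The sulfur-bearing residues are cysteine (–SH) and methionine (–S–CH₃).
Matching residues: C7, C8, M10, C11, C12, M16, C17, M20, M21, C24.

10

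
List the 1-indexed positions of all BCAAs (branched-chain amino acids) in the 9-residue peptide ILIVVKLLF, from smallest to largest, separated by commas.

The BCAAs are Val, Leu, and Ile — aliphatic side chains with a branch point.
Matching residues: I1, L2, I3, V4, V5, L7, L8.

1, 2, 3, 4, 5, 7, 8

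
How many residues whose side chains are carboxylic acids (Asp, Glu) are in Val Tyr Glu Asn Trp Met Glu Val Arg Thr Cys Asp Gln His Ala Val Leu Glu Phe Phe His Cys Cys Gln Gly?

4

Matching residues: Glu3, Glu7, Asp12, Glu18.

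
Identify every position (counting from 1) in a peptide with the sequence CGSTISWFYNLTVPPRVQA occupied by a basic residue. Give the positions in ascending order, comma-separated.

Lysine (K), arginine (R), and histidine (H) have basic, nitrogen-containing side chains.
Matching residues: R16.

16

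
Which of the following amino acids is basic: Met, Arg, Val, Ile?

Arg

K, R, and H are the three residues with basic side chains (ε-amine, guanidinium, and imidazole respectively).
Of the listed options, only Arg belongs to this group.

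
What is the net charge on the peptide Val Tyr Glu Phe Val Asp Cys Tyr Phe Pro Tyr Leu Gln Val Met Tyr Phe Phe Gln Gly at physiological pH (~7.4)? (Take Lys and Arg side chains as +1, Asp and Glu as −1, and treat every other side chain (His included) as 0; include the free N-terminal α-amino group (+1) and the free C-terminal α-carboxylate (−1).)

Positive (K, R): none → +0.
Negative (D, E): Glu3, Asp6 → −2.
The N-terminus (+1) and C-terminus (−1) cancel.
Net charge = (+0) + (−2) = −2.

-2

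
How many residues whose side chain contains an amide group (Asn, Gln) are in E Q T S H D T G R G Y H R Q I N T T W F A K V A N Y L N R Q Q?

Matching residues: Q2, Q14, N16, N25, N28, Q30, Q31.

7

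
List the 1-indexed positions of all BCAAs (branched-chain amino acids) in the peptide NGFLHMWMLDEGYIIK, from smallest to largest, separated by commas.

Valine (V), leucine (L), and isoleucine (I) are the branched-chain amino acids.
Matching residues: L4, L9, I14, I15.

4, 9, 14, 15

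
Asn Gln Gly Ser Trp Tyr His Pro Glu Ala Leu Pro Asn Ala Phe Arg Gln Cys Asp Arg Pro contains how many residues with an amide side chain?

Asparagine (N) and glutamine (Q) have uncharged amide side chains.
Matching residues: Asn1, Gln2, Asn13, Gln17.

4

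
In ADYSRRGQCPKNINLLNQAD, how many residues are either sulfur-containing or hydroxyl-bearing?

3

Sulfur-containing: C, M. Hydroxyl-bearing: S, T, Y.
Sulfur-containing residues here: C9 (1).
Hydroxyl-bearing residues here: Y3, S4 (2).
The two groups share no amino acid, so total = 1 + 2 = 3.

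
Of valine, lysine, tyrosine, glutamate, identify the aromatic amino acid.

tyrosine

F, W, and Y each carry an aromatic ring on the side chain.
Of the listed options, only tyrosine belongs to this group.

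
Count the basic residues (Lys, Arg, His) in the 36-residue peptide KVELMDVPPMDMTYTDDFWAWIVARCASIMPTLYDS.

Matching residues: K1, R25.

2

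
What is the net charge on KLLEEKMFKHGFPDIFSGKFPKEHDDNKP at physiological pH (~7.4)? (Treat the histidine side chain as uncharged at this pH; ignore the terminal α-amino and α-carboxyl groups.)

0

Near pH 7.4, K and R contribute +1 each, D and E contribute −1 each, and every other side chain (His included, as stated) is uncharged.
Positive (K, R): K1, K6, K9, K19, K22, K28 → +6.
Negative (D, E): E4, E5, D14, E23, D25, D26 → −6.
Net charge = (+6) + (−6) = 0.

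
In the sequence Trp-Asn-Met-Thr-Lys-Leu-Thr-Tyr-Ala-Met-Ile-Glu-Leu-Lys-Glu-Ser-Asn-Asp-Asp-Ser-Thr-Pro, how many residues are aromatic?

The aromatic amino acids are Phe (F, benzyl), Trp (W, indole), and Tyr (Y, phenol).
Matching residues: Trp1, Tyr8.

2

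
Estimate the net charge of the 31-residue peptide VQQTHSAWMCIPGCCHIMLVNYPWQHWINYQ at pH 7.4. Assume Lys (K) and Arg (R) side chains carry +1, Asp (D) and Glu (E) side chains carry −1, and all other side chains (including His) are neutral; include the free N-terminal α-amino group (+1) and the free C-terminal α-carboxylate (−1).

Positive (K, R): none → +0.
Negative (D, E): none → −0.
The N-terminus (+1) and C-terminus (−1) cancel.
Net charge = (+0) + (−0) = 0.

0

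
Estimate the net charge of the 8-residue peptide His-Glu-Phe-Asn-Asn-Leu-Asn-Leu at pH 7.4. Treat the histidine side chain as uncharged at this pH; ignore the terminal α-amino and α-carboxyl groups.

Near pH 7.4, K and R contribute +1 each, D and E contribute −1 each, and every other side chain (His included, as stated) is uncharged.
Positive (K, R): none → +0.
Negative (D, E): Glu2 → −1.
Net charge = (+0) + (−1) = −1.

-1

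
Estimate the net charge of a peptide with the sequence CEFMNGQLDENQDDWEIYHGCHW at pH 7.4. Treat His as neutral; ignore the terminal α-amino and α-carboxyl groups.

Near pH 7.4, K and R contribute +1 each, D and E contribute −1 each, and every other side chain (His included, as stated) is uncharged.
Positive (K, R): none → +0.
Negative (D, E): E2, D9, E10, D13, D14, E16 → −6.
Net charge = (+0) + (−6) = −6.

-6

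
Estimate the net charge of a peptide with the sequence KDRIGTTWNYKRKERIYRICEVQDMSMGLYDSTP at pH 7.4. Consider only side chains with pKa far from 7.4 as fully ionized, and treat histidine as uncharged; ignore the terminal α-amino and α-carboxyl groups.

+2

The side chains ionized at physiological pH are Lys/Arg (+1) and Asp/Glu (−1); with His treated as neutral, nothing else contributes.
Positive (K, R): K1, R3, K11, R12, K13, R15, R18 → +7.
Negative (D, E): D2, E14, E21, D24, D31 → −5.
Net charge = (+7) + (−5) = +2.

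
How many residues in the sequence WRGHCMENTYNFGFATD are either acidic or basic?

4

Acidic: D, E. Basic: H, K, R.
Acidic residues here: E7, D17 (2).
Basic residues here: R2, H4 (2).
The two groups share no amino acid, so total = 2 + 2 = 4.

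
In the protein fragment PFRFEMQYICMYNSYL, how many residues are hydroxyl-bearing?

The –OH-bearing residues are Ser, Thr (aliphatic alcohols), and Tyr (phenol).
Matching residues: Y8, Y12, S14, Y15.

4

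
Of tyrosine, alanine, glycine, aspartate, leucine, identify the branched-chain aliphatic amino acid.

leucine

V, L, and I make up the branched-chain aliphatic group.
Of the listed options, only leucine belongs to this group.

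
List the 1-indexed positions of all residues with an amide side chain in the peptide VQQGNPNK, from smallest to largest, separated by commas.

Asparagine (N) and glutamine (Q) have uncharged amide side chains.
Matching residues: Q2, Q3, N5, N7.

2, 3, 5, 7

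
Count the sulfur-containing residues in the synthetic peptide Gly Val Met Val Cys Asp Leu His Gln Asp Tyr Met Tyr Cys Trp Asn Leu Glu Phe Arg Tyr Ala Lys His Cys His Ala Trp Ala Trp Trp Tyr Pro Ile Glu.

Cysteine (C, thiol) and methionine (M, thioether) are the two sulfur-containing amino acids.
Matching residues: Met3, Cys5, Met12, Cys14, Cys25.

5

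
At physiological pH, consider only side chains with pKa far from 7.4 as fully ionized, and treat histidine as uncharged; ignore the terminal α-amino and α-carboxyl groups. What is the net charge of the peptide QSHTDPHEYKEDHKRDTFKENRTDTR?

-1

The side chains ionized at physiological pH are Lys/Arg (+1) and Asp/Glu (−1); with His treated as neutral, nothing else contributes.
Positive (K, R): K10, K14, R15, K19, R22, R26 → +6.
Negative (D, E): D5, E8, E11, D12, D16, E20, D24 → −7.
Net charge = (+6) + (−7) = −1.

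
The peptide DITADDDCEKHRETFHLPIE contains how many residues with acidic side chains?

7

Only D (aspartate) and E (glutamate) carry a side-chain carboxylic acid.
Matching residues: D1, D5, D6, D7, E9, E13, E20.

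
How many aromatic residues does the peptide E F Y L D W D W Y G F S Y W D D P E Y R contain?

9

F, W, and Y each carry an aromatic ring on the side chain.
Matching residues: F2, Y3, W6, W8, Y9, F11, Y13, W14, Y19.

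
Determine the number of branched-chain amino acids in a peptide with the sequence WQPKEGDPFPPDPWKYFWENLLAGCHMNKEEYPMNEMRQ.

2

The BCAAs are Val, Leu, and Ile — aliphatic side chains with a branch point.
Matching residues: L21, L22.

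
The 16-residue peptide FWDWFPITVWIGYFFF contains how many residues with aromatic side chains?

The aromatic amino acids are Phe (F, benzyl), Trp (W, indole), and Tyr (Y, phenol).
Matching residues: F1, W2, W4, F5, W10, Y13, F14, F15, F16.

9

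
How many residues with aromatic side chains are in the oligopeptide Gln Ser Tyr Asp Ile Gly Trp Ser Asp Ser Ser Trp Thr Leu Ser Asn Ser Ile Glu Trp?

F, W, and Y each carry an aromatic ring on the side chain.
Matching residues: Tyr3, Trp7, Trp12, Trp20.

4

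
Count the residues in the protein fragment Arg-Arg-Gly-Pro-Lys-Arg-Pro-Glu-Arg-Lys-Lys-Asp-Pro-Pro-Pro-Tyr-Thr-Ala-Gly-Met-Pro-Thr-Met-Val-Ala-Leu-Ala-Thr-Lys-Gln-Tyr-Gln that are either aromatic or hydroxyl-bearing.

Aromatic: F, W, Y. Hydroxyl-bearing: S, T, Y.
Aromatic residues here: Tyr16, Tyr31 (2).
Hydroxyl-bearing residues here: Tyr16, Thr17, Thr22, Thr28, Tyr31 (5).
Y is in both groups, so the 2 Y residues must not be double-counted.
Total = 2 + 5 − 2 = 5.

5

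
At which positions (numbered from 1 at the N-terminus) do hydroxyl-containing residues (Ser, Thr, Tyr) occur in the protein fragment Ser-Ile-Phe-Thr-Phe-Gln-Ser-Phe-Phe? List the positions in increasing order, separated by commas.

1, 4, 7

Matching residues: Ser1, Thr4, Ser7.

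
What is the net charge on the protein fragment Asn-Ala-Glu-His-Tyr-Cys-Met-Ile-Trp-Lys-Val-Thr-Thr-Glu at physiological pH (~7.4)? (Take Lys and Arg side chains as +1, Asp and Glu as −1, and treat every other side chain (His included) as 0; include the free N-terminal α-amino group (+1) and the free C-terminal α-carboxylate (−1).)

Positive (K, R): Lys10 → +1.
Negative (D, E): Glu3, Glu14 → −2.
The N-terminus (+1) and C-terminus (−1) cancel.
Net charge = (+1) + (−2) = −1.

-1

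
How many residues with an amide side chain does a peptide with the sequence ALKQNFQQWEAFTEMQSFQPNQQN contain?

10

Asparagine (N) and glutamine (Q) have uncharged amide side chains.
Matching residues: Q4, N5, Q7, Q8, Q16, Q19, N21, Q22, Q23, N24.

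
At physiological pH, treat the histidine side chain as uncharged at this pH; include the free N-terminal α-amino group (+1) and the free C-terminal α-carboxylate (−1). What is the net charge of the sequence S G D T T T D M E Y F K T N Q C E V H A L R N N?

Near pH 7.4, K and R contribute +1 each, D and E contribute −1 each, and every other side chain (His included, as stated) is uncharged.
Positive (K, R): K12, R22 → +2.
Negative (D, E): D3, D7, E9, E17 → −4.
The N-terminus (+1) and C-terminus (−1) cancel.
Net charge = (+2) + (−4) = −2.

-2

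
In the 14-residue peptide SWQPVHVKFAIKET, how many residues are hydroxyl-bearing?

The –OH-bearing residues are Ser, Thr (aliphatic alcohols), and Tyr (phenol).
Matching residues: S1, T14.

2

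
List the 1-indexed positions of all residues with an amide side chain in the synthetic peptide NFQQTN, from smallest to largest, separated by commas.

1, 3, 4, 6

Only N (asparagine) and Q (glutamine) carry a side-chain carboxamide.
Matching residues: N1, Q3, Q4, N6.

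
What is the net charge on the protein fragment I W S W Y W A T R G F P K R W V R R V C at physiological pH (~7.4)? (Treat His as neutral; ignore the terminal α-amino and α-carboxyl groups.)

+5

At pH ~7.4 the Lys and Arg side chains are protonated (+1), the Asp and Glu side chains are deprotonated (−1), and with His taken as neutral all other side chains carry no charge.
Positive (K, R): R9, K13, R14, R17, R18 → +5.
Negative (D, E): none → −0.
Net charge = (+5) + (−0) = +5.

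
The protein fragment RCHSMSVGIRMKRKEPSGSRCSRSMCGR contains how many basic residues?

9

Lysine (K), arginine (R), and histidine (H) have basic, nitrogen-containing side chains.
Matching residues: R1, H3, R10, K12, R13, K14, R20, R23, R28.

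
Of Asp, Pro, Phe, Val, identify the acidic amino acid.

Aspartate (D) and glutamate (E) have carboxylic-acid side chains and are the acidic amino acids.
Of the listed options, only Asp belongs to this group.

Asp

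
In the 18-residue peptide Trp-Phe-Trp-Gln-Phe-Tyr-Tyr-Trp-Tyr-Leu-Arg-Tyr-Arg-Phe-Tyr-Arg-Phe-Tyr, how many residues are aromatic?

Phenylalanine (F), tryptophan (W), and tyrosine (Y) have aromatic ring side chains.
Matching residues: Trp1, Phe2, Trp3, Phe5, Tyr6, Tyr7, Trp8, Tyr9, Tyr12, Phe14, Tyr15, Phe17, Tyr18.

13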